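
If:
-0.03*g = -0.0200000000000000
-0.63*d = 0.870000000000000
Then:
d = -1.38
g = 0.67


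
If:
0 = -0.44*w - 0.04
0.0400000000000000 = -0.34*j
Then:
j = -0.12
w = -0.09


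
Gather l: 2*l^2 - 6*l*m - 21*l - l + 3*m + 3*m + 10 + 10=2*l^2 + l*(-6*m - 22) + 6*m + 20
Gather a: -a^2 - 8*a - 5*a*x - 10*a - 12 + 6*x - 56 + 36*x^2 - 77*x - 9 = -a^2 + a*(-5*x - 18) + 36*x^2 - 71*x - 77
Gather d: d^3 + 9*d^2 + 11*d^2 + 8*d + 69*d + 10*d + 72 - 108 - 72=d^3 + 20*d^2 + 87*d - 108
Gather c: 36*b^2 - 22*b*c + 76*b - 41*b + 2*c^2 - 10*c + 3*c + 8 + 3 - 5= 36*b^2 + 35*b + 2*c^2 + c*(-22*b - 7) + 6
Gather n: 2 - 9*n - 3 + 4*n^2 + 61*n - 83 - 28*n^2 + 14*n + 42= -24*n^2 + 66*n - 42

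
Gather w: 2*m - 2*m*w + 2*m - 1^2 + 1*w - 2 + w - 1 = 4*m + w*(2 - 2*m) - 4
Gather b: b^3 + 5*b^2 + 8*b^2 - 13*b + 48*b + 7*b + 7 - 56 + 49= b^3 + 13*b^2 + 42*b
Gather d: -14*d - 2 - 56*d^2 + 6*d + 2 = -56*d^2 - 8*d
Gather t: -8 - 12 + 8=-12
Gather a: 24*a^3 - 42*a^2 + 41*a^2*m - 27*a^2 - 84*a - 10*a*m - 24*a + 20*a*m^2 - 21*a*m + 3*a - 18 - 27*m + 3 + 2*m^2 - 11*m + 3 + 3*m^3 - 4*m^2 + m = 24*a^3 + a^2*(41*m - 69) + a*(20*m^2 - 31*m - 105) + 3*m^3 - 2*m^2 - 37*m - 12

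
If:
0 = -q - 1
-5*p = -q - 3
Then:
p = 2/5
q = -1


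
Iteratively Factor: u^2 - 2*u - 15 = (u - 5)*(u + 3)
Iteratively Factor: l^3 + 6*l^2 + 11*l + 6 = (l + 2)*(l^2 + 4*l + 3) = (l + 2)*(l + 3)*(l + 1)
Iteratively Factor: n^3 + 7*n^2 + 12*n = (n)*(n^2 + 7*n + 12) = n*(n + 3)*(n + 4)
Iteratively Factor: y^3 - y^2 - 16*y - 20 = (y + 2)*(y^2 - 3*y - 10) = (y + 2)^2*(y - 5)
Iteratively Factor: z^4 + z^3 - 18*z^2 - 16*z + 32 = (z - 1)*(z^3 + 2*z^2 - 16*z - 32) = (z - 4)*(z - 1)*(z^2 + 6*z + 8) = (z - 4)*(z - 1)*(z + 4)*(z + 2)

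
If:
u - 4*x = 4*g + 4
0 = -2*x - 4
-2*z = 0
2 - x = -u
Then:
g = 0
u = -4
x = -2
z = 0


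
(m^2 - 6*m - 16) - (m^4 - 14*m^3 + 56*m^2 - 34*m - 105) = -m^4 + 14*m^3 - 55*m^2 + 28*m + 89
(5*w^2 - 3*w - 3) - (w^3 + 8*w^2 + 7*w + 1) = -w^3 - 3*w^2 - 10*w - 4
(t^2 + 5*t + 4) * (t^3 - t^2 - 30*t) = t^5 + 4*t^4 - 31*t^3 - 154*t^2 - 120*t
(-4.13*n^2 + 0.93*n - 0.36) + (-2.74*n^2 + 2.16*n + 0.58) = -6.87*n^2 + 3.09*n + 0.22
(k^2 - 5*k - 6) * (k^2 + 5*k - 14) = k^4 - 45*k^2 + 40*k + 84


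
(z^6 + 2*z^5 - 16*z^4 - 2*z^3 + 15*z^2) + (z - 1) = z^6 + 2*z^5 - 16*z^4 - 2*z^3 + 15*z^2 + z - 1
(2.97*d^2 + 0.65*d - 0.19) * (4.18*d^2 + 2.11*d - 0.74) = 12.4146*d^4 + 8.9837*d^3 - 1.6205*d^2 - 0.8819*d + 0.1406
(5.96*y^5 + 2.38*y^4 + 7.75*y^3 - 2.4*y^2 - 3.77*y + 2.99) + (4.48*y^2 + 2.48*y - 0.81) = 5.96*y^5 + 2.38*y^4 + 7.75*y^3 + 2.08*y^2 - 1.29*y + 2.18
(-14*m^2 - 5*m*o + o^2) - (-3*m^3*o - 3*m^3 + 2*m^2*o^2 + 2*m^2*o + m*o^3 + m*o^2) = 3*m^3*o + 3*m^3 - 2*m^2*o^2 - 2*m^2*o - 14*m^2 - m*o^3 - m*o^2 - 5*m*o + o^2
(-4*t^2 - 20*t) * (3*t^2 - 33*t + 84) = -12*t^4 + 72*t^3 + 324*t^2 - 1680*t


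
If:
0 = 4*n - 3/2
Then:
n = 3/8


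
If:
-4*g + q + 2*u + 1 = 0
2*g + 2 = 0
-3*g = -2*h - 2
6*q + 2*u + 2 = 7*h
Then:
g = -1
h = -5/2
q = -29/10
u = -21/20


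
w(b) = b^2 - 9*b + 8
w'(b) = 2*b - 9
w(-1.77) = 27.06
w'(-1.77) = -12.54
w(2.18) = -6.87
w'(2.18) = -4.64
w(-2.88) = 42.21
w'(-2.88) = -14.76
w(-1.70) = 26.19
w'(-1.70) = -12.40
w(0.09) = 7.20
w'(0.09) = -8.82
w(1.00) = 0.00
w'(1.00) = -7.00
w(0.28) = 5.56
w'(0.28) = -8.44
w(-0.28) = 10.60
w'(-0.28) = -9.56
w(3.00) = -10.00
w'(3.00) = -3.00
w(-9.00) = 170.00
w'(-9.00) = -27.00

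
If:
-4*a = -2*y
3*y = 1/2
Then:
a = 1/12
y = 1/6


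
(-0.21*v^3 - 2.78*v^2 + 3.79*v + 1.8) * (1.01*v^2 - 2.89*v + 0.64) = -0.2121*v^5 - 2.2009*v^4 + 11.7277*v^3 - 10.9143*v^2 - 2.7764*v + 1.152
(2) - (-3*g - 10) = 3*g + 12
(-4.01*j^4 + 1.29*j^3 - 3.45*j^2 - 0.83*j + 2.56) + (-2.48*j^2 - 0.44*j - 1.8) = -4.01*j^4 + 1.29*j^3 - 5.93*j^2 - 1.27*j + 0.76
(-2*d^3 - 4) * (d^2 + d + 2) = -2*d^5 - 2*d^4 - 4*d^3 - 4*d^2 - 4*d - 8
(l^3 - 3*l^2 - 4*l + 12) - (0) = l^3 - 3*l^2 - 4*l + 12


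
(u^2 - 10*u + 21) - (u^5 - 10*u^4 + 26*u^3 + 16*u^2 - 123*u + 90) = -u^5 + 10*u^4 - 26*u^3 - 15*u^2 + 113*u - 69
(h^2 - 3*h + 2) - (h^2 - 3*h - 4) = 6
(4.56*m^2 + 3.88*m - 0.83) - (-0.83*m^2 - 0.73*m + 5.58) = 5.39*m^2 + 4.61*m - 6.41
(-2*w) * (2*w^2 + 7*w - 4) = -4*w^3 - 14*w^2 + 8*w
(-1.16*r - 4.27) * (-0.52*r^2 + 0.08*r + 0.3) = 0.6032*r^3 + 2.1276*r^2 - 0.6896*r - 1.281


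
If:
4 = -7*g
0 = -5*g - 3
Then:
No Solution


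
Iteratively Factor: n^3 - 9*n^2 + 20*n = (n - 5)*(n^2 - 4*n) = n*(n - 5)*(n - 4)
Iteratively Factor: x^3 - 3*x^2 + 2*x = (x - 2)*(x^2 - x) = (x - 2)*(x - 1)*(x)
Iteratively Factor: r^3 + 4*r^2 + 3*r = (r)*(r^2 + 4*r + 3) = r*(r + 3)*(r + 1)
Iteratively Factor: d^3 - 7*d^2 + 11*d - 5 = (d - 1)*(d^2 - 6*d + 5) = (d - 1)^2*(d - 5)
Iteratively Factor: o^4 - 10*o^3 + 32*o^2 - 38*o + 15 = (o - 1)*(o^3 - 9*o^2 + 23*o - 15) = (o - 1)^2*(o^2 - 8*o + 15) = (o - 3)*(o - 1)^2*(o - 5)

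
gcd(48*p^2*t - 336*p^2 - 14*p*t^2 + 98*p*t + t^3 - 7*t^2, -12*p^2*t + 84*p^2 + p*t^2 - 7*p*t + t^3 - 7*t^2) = t - 7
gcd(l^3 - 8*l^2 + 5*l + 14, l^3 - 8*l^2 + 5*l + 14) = l^3 - 8*l^2 + 5*l + 14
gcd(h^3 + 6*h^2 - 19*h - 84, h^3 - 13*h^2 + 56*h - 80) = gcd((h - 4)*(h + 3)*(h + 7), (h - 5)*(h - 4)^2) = h - 4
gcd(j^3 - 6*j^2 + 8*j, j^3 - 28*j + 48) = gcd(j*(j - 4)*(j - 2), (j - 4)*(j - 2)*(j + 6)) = j^2 - 6*j + 8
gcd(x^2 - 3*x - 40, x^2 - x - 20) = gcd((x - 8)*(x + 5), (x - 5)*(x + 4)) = 1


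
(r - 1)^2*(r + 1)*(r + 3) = r^4 + 2*r^3 - 4*r^2 - 2*r + 3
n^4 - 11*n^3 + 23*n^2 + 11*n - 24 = (n - 8)*(n - 3)*(n - 1)*(n + 1)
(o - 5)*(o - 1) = o^2 - 6*o + 5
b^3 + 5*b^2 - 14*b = b*(b - 2)*(b + 7)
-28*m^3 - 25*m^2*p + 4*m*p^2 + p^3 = (-4*m + p)*(m + p)*(7*m + p)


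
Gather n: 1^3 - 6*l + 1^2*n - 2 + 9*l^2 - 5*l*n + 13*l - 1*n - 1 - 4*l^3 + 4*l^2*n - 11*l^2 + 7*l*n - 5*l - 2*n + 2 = -4*l^3 - 2*l^2 + 2*l + n*(4*l^2 + 2*l - 2)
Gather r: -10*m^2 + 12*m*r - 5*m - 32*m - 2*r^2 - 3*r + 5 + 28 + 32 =-10*m^2 - 37*m - 2*r^2 + r*(12*m - 3) + 65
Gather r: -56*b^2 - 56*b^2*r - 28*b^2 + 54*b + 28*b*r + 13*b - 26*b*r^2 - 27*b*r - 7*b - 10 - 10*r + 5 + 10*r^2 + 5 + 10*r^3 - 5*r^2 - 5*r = -84*b^2 + 60*b + 10*r^3 + r^2*(5 - 26*b) + r*(-56*b^2 + b - 15)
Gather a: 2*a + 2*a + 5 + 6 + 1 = 4*a + 12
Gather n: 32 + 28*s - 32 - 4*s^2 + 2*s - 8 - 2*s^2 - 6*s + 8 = -6*s^2 + 24*s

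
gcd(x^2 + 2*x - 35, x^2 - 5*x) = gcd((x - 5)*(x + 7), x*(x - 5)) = x - 5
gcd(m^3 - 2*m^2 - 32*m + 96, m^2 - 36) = m + 6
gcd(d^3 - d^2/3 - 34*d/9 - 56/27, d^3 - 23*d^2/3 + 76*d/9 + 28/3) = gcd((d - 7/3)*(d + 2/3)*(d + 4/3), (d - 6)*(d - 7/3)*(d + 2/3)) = d^2 - 5*d/3 - 14/9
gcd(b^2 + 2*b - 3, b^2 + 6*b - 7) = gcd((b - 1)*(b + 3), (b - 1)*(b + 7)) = b - 1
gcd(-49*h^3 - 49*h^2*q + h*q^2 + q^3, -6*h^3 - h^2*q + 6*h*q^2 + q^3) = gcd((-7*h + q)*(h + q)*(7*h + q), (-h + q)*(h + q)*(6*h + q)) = h + q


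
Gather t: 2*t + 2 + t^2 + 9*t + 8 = t^2 + 11*t + 10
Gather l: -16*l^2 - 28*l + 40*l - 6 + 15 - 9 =-16*l^2 + 12*l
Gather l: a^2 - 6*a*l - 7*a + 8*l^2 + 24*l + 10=a^2 - 7*a + 8*l^2 + l*(24 - 6*a) + 10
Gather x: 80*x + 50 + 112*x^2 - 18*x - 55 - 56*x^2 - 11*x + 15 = 56*x^2 + 51*x + 10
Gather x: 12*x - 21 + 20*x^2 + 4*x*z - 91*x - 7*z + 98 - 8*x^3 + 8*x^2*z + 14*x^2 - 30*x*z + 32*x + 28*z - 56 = -8*x^3 + x^2*(8*z + 34) + x*(-26*z - 47) + 21*z + 21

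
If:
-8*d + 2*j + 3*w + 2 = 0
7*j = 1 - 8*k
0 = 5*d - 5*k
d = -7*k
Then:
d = 0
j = 1/7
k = 0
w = -16/21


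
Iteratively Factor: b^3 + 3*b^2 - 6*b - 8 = (b + 1)*(b^2 + 2*b - 8) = (b + 1)*(b + 4)*(b - 2)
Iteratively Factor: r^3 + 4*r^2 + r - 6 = (r - 1)*(r^2 + 5*r + 6) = (r - 1)*(r + 2)*(r + 3)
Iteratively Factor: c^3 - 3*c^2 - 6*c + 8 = (c - 1)*(c^2 - 2*c - 8) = (c - 4)*(c - 1)*(c + 2)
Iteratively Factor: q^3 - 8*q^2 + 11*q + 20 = (q + 1)*(q^2 - 9*q + 20) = (q - 4)*(q + 1)*(q - 5)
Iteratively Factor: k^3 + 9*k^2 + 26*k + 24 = (k + 4)*(k^2 + 5*k + 6) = (k + 2)*(k + 4)*(k + 3)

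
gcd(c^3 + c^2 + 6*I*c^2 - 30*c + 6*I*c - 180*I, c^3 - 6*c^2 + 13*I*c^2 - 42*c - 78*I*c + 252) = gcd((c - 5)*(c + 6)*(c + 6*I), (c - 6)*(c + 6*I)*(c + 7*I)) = c + 6*I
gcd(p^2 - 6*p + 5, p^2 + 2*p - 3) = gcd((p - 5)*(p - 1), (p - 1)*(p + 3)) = p - 1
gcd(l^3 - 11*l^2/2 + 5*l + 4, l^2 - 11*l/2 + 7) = l - 2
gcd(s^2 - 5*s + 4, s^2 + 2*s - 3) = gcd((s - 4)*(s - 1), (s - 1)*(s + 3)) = s - 1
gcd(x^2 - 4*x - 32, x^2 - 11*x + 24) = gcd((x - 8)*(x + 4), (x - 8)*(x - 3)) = x - 8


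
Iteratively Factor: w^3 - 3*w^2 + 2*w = (w - 2)*(w^2 - w) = (w - 2)*(w - 1)*(w)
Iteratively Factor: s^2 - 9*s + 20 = (s - 4)*(s - 5)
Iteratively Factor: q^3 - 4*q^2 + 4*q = (q)*(q^2 - 4*q + 4) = q*(q - 2)*(q - 2)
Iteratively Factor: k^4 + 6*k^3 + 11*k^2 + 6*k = (k)*(k^3 + 6*k^2 + 11*k + 6) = k*(k + 2)*(k^2 + 4*k + 3) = k*(k + 1)*(k + 2)*(k + 3)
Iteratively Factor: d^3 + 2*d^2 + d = (d)*(d^2 + 2*d + 1) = d*(d + 1)*(d + 1)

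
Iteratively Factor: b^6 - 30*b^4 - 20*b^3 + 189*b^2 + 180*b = (b + 4)*(b^5 - 4*b^4 - 14*b^3 + 36*b^2 + 45*b) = (b - 3)*(b + 4)*(b^4 - b^3 - 17*b^2 - 15*b) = b*(b - 3)*(b + 4)*(b^3 - b^2 - 17*b - 15) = b*(b - 3)*(b + 3)*(b + 4)*(b^2 - 4*b - 5) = b*(b - 5)*(b - 3)*(b + 3)*(b + 4)*(b + 1)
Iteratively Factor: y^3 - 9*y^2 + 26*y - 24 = (y - 2)*(y^2 - 7*y + 12) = (y - 3)*(y - 2)*(y - 4)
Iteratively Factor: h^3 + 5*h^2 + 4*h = (h + 4)*(h^2 + h) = h*(h + 4)*(h + 1)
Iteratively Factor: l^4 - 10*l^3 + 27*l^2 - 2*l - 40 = (l - 4)*(l^3 - 6*l^2 + 3*l + 10) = (l - 5)*(l - 4)*(l^2 - l - 2) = (l - 5)*(l - 4)*(l + 1)*(l - 2)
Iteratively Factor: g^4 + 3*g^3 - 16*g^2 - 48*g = (g + 4)*(g^3 - g^2 - 12*g) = (g - 4)*(g + 4)*(g^2 + 3*g) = g*(g - 4)*(g + 4)*(g + 3)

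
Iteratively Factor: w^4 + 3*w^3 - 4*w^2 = (w - 1)*(w^3 + 4*w^2) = (w - 1)*(w + 4)*(w^2) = w*(w - 1)*(w + 4)*(w)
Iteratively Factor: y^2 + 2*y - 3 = (y + 3)*(y - 1)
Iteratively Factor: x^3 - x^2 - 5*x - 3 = (x + 1)*(x^2 - 2*x - 3) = (x - 3)*(x + 1)*(x + 1)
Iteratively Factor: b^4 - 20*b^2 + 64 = (b + 4)*(b^3 - 4*b^2 - 4*b + 16) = (b - 2)*(b + 4)*(b^2 - 2*b - 8) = (b - 4)*(b - 2)*(b + 4)*(b + 2)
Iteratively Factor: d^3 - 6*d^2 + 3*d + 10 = (d - 5)*(d^2 - d - 2) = (d - 5)*(d + 1)*(d - 2)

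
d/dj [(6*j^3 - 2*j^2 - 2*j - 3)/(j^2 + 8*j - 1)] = 2*(3*j^4 + 48*j^3 - 16*j^2 + 5*j + 13)/(j^4 + 16*j^3 + 62*j^2 - 16*j + 1)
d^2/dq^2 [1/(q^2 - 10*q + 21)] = 2*(-q^2 + 10*q + 4*(q - 5)^2 - 21)/(q^2 - 10*q + 21)^3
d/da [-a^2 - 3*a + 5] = -2*a - 3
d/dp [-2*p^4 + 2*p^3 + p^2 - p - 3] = -8*p^3 + 6*p^2 + 2*p - 1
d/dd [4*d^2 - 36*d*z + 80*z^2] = 8*d - 36*z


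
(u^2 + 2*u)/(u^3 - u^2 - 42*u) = (u + 2)/(u^2 - u - 42)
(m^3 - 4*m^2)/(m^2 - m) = m*(m - 4)/(m - 1)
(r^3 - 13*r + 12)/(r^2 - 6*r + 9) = (r^2 + 3*r - 4)/(r - 3)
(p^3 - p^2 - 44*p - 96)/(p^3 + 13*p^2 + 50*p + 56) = (p^2 - 5*p - 24)/(p^2 + 9*p + 14)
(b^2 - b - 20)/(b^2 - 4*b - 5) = (b + 4)/(b + 1)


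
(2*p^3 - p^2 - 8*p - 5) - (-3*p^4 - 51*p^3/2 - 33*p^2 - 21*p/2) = 3*p^4 + 55*p^3/2 + 32*p^2 + 5*p/2 - 5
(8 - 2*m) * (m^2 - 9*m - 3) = -2*m^3 + 26*m^2 - 66*m - 24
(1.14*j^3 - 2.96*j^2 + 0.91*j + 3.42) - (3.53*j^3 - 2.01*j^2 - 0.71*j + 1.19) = -2.39*j^3 - 0.95*j^2 + 1.62*j + 2.23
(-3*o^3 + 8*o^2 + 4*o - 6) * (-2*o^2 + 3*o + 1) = 6*o^5 - 25*o^4 + 13*o^3 + 32*o^2 - 14*o - 6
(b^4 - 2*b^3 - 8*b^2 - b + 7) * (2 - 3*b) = -3*b^5 + 8*b^4 + 20*b^3 - 13*b^2 - 23*b + 14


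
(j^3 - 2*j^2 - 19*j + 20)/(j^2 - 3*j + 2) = (j^2 - j - 20)/(j - 2)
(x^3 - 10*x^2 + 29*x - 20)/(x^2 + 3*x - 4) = (x^2 - 9*x + 20)/(x + 4)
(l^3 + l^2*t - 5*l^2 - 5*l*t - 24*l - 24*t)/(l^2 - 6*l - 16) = (l^2 + l*t + 3*l + 3*t)/(l + 2)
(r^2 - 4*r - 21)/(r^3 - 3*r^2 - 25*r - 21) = 1/(r + 1)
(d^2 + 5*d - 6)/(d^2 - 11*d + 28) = (d^2 + 5*d - 6)/(d^2 - 11*d + 28)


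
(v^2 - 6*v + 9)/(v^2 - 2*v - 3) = (v - 3)/(v + 1)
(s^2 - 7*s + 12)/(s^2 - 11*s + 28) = (s - 3)/(s - 7)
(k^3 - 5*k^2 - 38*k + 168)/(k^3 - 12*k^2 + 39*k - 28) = (k + 6)/(k - 1)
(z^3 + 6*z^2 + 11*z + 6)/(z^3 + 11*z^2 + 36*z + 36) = (z + 1)/(z + 6)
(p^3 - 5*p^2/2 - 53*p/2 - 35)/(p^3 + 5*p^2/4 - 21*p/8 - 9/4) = 4*(2*p^2 - 9*p - 35)/(8*p^2 - 6*p - 9)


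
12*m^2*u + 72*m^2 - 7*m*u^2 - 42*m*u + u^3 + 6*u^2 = (-4*m + u)*(-3*m + u)*(u + 6)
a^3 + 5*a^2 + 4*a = a*(a + 1)*(a + 4)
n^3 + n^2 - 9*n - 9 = (n - 3)*(n + 1)*(n + 3)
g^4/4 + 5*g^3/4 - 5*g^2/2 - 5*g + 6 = (g/4 + 1/2)*(g - 2)*(g - 1)*(g + 6)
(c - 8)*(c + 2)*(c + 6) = c^3 - 52*c - 96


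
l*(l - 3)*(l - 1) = l^3 - 4*l^2 + 3*l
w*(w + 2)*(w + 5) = w^3 + 7*w^2 + 10*w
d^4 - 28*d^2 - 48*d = d*(d - 6)*(d + 2)*(d + 4)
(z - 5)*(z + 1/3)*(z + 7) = z^3 + 7*z^2/3 - 103*z/3 - 35/3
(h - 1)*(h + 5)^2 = h^3 + 9*h^2 + 15*h - 25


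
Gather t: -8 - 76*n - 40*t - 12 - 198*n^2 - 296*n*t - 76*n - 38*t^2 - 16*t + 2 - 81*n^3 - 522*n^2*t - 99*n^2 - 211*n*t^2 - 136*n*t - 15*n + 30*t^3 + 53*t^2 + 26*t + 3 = -81*n^3 - 297*n^2 - 167*n + 30*t^3 + t^2*(15 - 211*n) + t*(-522*n^2 - 432*n - 30) - 15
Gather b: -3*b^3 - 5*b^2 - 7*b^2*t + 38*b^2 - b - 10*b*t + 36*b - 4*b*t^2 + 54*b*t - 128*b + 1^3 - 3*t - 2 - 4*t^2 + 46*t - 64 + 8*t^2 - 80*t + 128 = -3*b^3 + b^2*(33 - 7*t) + b*(-4*t^2 + 44*t - 93) + 4*t^2 - 37*t + 63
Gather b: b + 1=b + 1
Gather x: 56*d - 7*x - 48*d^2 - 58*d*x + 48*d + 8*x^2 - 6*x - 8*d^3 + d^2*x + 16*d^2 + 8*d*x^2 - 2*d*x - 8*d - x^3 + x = -8*d^3 - 32*d^2 + 96*d - x^3 + x^2*(8*d + 8) + x*(d^2 - 60*d - 12)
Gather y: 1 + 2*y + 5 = 2*y + 6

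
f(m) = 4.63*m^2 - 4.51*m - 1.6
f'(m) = 9.26*m - 4.51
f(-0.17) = -0.70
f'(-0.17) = -6.08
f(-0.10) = -1.10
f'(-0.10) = -5.44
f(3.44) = 37.68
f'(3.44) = 27.34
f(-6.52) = 224.63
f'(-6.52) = -64.89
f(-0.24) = -0.25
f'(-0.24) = -6.73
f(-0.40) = 0.94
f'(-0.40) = -8.21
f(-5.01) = 137.21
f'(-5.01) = -50.90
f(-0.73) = 4.16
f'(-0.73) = -11.27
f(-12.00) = 719.24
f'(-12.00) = -115.63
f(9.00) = 332.84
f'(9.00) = 78.83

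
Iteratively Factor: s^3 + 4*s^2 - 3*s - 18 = (s - 2)*(s^2 + 6*s + 9) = (s - 2)*(s + 3)*(s + 3)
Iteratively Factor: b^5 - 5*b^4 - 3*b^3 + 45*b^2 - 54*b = (b - 3)*(b^4 - 2*b^3 - 9*b^2 + 18*b) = (b - 3)*(b + 3)*(b^3 - 5*b^2 + 6*b) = (b - 3)*(b - 2)*(b + 3)*(b^2 - 3*b) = b*(b - 3)*(b - 2)*(b + 3)*(b - 3)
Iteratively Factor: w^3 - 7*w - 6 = (w - 3)*(w^2 + 3*w + 2) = (w - 3)*(w + 2)*(w + 1)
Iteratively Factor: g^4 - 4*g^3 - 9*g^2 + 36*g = (g + 3)*(g^3 - 7*g^2 + 12*g) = g*(g + 3)*(g^2 - 7*g + 12) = g*(g - 3)*(g + 3)*(g - 4)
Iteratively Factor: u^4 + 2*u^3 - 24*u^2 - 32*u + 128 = (u + 4)*(u^3 - 2*u^2 - 16*u + 32) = (u - 2)*(u + 4)*(u^2 - 16) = (u - 2)*(u + 4)^2*(u - 4)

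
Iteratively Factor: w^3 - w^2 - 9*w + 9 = (w + 3)*(w^2 - 4*w + 3) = (w - 1)*(w + 3)*(w - 3)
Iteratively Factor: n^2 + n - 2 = (n + 2)*(n - 1)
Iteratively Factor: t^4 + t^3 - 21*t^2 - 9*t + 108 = (t - 3)*(t^3 + 4*t^2 - 9*t - 36) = (t - 3)*(t + 3)*(t^2 + t - 12) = (t - 3)*(t + 3)*(t + 4)*(t - 3)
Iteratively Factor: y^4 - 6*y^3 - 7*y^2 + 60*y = (y + 3)*(y^3 - 9*y^2 + 20*y) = y*(y + 3)*(y^2 - 9*y + 20) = y*(y - 4)*(y + 3)*(y - 5)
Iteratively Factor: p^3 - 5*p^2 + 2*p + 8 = (p - 4)*(p^2 - p - 2) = (p - 4)*(p + 1)*(p - 2)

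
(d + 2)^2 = d^2 + 4*d + 4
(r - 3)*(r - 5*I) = r^2 - 3*r - 5*I*r + 15*I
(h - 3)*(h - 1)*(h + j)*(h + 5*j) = h^4 + 6*h^3*j - 4*h^3 + 5*h^2*j^2 - 24*h^2*j + 3*h^2 - 20*h*j^2 + 18*h*j + 15*j^2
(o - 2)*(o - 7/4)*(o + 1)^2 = o^4 - 7*o^3/4 - 3*o^2 + 13*o/4 + 7/2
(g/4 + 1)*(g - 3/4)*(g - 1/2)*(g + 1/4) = g^4/4 + 3*g^3/4 - 63*g^2/64 + 11*g/128 + 3/32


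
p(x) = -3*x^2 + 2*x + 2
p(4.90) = -60.23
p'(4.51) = -25.06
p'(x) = 2 - 6*x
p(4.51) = -50.00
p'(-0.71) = 6.26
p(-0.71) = -0.93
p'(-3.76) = 24.56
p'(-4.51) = 29.06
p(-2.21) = -17.07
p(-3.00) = -31.00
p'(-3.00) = 20.00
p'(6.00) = -34.00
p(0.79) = 1.71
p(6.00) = -94.00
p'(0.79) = -2.74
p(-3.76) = -47.93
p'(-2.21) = 15.26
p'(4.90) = -27.40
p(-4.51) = -68.04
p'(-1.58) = 11.48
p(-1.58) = -8.65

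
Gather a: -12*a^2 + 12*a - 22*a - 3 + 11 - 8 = -12*a^2 - 10*a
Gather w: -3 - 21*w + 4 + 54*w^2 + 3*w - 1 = 54*w^2 - 18*w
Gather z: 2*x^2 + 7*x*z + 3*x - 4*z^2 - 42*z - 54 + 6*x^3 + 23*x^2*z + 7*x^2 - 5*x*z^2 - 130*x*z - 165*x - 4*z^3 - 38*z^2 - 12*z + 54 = 6*x^3 + 9*x^2 - 162*x - 4*z^3 + z^2*(-5*x - 42) + z*(23*x^2 - 123*x - 54)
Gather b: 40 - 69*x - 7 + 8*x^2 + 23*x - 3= 8*x^2 - 46*x + 30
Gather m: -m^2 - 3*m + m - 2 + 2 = -m^2 - 2*m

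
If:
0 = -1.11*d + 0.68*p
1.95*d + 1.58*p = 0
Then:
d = 0.00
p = 0.00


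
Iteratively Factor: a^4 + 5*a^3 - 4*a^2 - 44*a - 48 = (a + 2)*(a^3 + 3*a^2 - 10*a - 24) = (a + 2)*(a + 4)*(a^2 - a - 6) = (a + 2)^2*(a + 4)*(a - 3)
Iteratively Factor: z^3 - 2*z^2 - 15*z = (z)*(z^2 - 2*z - 15) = z*(z - 5)*(z + 3)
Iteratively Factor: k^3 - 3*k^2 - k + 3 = (k - 3)*(k^2 - 1) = (k - 3)*(k + 1)*(k - 1)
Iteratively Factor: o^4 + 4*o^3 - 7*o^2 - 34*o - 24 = (o + 4)*(o^3 - 7*o - 6) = (o + 1)*(o + 4)*(o^2 - o - 6) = (o + 1)*(o + 2)*(o + 4)*(o - 3)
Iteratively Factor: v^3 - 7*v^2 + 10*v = (v - 5)*(v^2 - 2*v) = (v - 5)*(v - 2)*(v)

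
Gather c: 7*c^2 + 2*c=7*c^2 + 2*c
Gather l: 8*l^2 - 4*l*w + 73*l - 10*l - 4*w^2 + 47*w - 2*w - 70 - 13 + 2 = 8*l^2 + l*(63 - 4*w) - 4*w^2 + 45*w - 81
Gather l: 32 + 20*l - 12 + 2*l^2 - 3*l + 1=2*l^2 + 17*l + 21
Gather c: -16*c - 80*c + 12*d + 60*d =-96*c + 72*d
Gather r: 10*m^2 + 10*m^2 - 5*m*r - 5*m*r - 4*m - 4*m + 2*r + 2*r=20*m^2 - 8*m + r*(4 - 10*m)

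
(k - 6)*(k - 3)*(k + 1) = k^3 - 8*k^2 + 9*k + 18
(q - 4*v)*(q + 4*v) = q^2 - 16*v^2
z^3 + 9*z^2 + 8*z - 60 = (z - 2)*(z + 5)*(z + 6)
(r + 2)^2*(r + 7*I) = r^3 + 4*r^2 + 7*I*r^2 + 4*r + 28*I*r + 28*I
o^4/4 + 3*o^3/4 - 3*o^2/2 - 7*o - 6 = (o/2 + 1)^2*(o - 3)*(o + 2)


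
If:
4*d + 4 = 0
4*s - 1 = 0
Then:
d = -1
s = 1/4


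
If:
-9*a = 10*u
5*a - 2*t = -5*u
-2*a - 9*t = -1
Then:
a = 4/17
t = 1/17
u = -18/85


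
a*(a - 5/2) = a^2 - 5*a/2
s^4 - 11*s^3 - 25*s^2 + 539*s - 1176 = (s - 8)*(s - 7)*(s - 3)*(s + 7)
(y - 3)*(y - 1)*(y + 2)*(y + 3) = y^4 + y^3 - 11*y^2 - 9*y + 18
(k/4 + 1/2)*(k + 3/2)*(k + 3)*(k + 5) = k^4/4 + 23*k^3/8 + 23*k^2/2 + 153*k/8 + 45/4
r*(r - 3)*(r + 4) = r^3 + r^2 - 12*r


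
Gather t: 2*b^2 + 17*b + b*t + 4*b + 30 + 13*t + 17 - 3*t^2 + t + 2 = 2*b^2 + 21*b - 3*t^2 + t*(b + 14) + 49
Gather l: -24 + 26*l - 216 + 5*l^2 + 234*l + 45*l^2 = 50*l^2 + 260*l - 240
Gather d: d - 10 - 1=d - 11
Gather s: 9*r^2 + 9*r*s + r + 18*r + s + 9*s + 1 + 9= 9*r^2 + 19*r + s*(9*r + 10) + 10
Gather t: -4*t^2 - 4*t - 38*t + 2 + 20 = -4*t^2 - 42*t + 22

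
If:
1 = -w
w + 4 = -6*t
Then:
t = -1/2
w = -1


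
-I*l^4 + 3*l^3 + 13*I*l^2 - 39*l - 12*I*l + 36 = (l - 3)*(l + 4)*(l + 3*I)*(-I*l + I)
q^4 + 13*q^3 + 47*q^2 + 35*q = q*(q + 1)*(q + 5)*(q + 7)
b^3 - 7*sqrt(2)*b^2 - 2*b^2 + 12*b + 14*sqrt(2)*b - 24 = (b - 2)*(b - 6*sqrt(2))*(b - sqrt(2))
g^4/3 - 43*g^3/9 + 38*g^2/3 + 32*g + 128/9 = (g/3 + 1/3)*(g - 8)^2*(g + 2/3)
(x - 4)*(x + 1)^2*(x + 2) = x^4 - 11*x^2 - 18*x - 8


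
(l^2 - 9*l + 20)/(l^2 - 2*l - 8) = (l - 5)/(l + 2)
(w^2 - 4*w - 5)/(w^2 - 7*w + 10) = (w + 1)/(w - 2)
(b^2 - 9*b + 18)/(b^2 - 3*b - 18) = (b - 3)/(b + 3)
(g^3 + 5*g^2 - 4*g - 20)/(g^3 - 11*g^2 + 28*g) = (g^3 + 5*g^2 - 4*g - 20)/(g*(g^2 - 11*g + 28))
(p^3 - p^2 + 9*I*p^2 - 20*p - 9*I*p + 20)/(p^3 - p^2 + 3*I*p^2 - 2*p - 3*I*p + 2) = (p^2 + 9*I*p - 20)/(p^2 + 3*I*p - 2)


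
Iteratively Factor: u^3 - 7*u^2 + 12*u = (u)*(u^2 - 7*u + 12) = u*(u - 3)*(u - 4)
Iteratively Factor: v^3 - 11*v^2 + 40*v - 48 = (v - 4)*(v^2 - 7*v + 12) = (v - 4)*(v - 3)*(v - 4)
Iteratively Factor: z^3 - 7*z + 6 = (z - 2)*(z^2 + 2*z - 3) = (z - 2)*(z - 1)*(z + 3)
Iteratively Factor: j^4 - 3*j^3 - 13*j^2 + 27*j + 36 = (j - 3)*(j^3 - 13*j - 12) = (j - 3)*(j + 1)*(j^2 - j - 12) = (j - 4)*(j - 3)*(j + 1)*(j + 3)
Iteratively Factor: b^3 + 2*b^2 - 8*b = (b + 4)*(b^2 - 2*b) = (b - 2)*(b + 4)*(b)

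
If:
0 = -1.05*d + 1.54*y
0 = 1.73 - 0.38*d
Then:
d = 4.55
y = 3.10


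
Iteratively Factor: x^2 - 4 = (x - 2)*(x + 2)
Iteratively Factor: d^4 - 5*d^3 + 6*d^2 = (d - 2)*(d^3 - 3*d^2) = d*(d - 2)*(d^2 - 3*d) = d*(d - 3)*(d - 2)*(d)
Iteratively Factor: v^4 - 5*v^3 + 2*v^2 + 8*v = (v - 2)*(v^3 - 3*v^2 - 4*v) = (v - 2)*(v + 1)*(v^2 - 4*v) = v*(v - 2)*(v + 1)*(v - 4)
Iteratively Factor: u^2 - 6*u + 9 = (u - 3)*(u - 3)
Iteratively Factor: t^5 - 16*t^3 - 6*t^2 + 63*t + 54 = (t + 3)*(t^4 - 3*t^3 - 7*t^2 + 15*t + 18) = (t + 2)*(t + 3)*(t^3 - 5*t^2 + 3*t + 9) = (t - 3)*(t + 2)*(t + 3)*(t^2 - 2*t - 3) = (t - 3)^2*(t + 2)*(t + 3)*(t + 1)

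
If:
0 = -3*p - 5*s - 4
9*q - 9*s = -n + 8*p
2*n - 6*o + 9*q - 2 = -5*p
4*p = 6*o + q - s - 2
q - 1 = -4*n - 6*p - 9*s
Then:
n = 137/75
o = 221/150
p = 32/15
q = -29/75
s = -52/25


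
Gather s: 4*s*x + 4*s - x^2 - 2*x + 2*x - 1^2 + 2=s*(4*x + 4) - x^2 + 1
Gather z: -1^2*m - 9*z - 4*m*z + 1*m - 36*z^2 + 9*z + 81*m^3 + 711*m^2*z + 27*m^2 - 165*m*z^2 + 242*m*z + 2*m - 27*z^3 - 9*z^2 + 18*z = 81*m^3 + 27*m^2 + 2*m - 27*z^3 + z^2*(-165*m - 45) + z*(711*m^2 + 238*m + 18)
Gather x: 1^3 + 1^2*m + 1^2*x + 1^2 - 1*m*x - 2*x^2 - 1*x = -m*x + m - 2*x^2 + 2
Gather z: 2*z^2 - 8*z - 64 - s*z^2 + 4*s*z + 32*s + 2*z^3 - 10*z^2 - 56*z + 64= 32*s + 2*z^3 + z^2*(-s - 8) + z*(4*s - 64)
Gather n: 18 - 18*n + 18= 36 - 18*n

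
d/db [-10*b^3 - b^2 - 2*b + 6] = -30*b^2 - 2*b - 2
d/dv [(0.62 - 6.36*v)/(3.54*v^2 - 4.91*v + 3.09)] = (22.5144*v^2 - 4.3896*v - 16.6082)/(12.5316*v^4 - 34.7628*v^3 + 45.9853*v^2 - 30.3438*v + 9.5481)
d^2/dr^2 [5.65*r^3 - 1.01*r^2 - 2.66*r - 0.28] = 33.9*r - 2.02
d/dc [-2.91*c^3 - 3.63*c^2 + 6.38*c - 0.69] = -8.73*c^2 - 7.26*c + 6.38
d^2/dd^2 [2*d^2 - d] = 4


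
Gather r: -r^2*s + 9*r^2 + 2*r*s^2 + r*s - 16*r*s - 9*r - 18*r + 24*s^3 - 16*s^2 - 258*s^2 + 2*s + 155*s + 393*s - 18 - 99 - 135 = r^2*(9 - s) + r*(2*s^2 - 15*s - 27) + 24*s^3 - 274*s^2 + 550*s - 252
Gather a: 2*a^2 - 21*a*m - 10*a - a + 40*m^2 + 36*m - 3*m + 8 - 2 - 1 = 2*a^2 + a*(-21*m - 11) + 40*m^2 + 33*m + 5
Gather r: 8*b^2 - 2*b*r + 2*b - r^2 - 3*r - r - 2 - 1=8*b^2 + 2*b - r^2 + r*(-2*b - 4) - 3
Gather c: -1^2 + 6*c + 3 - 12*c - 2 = -6*c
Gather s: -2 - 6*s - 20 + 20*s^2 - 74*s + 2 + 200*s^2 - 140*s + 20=220*s^2 - 220*s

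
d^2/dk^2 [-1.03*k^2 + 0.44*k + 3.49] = -2.06000000000000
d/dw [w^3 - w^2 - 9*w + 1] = 3*w^2 - 2*w - 9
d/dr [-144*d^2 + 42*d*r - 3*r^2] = 42*d - 6*r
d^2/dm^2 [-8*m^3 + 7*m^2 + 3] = 14 - 48*m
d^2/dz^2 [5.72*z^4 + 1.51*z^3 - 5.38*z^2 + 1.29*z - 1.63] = 68.64*z^2 + 9.06*z - 10.76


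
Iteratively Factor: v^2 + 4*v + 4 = (v + 2)*(v + 2)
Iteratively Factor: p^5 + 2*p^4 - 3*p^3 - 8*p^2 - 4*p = (p - 2)*(p^4 + 4*p^3 + 5*p^2 + 2*p) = (p - 2)*(p + 1)*(p^3 + 3*p^2 + 2*p) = p*(p - 2)*(p + 1)*(p^2 + 3*p + 2) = p*(p - 2)*(p + 1)^2*(p + 2)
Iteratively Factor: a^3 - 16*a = (a)*(a^2 - 16) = a*(a + 4)*(a - 4)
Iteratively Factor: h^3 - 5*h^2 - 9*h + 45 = (h + 3)*(h^2 - 8*h + 15) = (h - 5)*(h + 3)*(h - 3)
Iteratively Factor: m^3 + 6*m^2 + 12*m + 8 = (m + 2)*(m^2 + 4*m + 4) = (m + 2)^2*(m + 2)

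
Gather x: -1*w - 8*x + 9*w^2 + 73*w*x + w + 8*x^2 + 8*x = 9*w^2 + 73*w*x + 8*x^2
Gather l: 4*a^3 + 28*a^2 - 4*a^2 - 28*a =4*a^3 + 24*a^2 - 28*a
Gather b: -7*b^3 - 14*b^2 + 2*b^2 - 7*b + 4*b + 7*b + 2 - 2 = -7*b^3 - 12*b^2 + 4*b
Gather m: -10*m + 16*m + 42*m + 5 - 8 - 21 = 48*m - 24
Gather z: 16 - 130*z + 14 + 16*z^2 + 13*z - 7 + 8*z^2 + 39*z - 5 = 24*z^2 - 78*z + 18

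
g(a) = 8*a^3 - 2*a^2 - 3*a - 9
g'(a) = 24*a^2 - 4*a - 3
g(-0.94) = -14.59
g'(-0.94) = 21.97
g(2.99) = 178.00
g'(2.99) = 199.60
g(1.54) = 10.85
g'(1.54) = 47.76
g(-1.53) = -37.74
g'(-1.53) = 59.30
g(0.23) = -9.70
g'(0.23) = -2.65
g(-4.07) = -569.27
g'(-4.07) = 410.84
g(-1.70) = -48.98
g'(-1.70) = 73.16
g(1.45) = 6.83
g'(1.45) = 41.66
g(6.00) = 1629.00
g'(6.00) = 837.00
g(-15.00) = -27414.00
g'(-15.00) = 5457.00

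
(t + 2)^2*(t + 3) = t^3 + 7*t^2 + 16*t + 12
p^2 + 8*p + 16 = (p + 4)^2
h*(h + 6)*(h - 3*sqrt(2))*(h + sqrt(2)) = h^4 - 2*sqrt(2)*h^3 + 6*h^3 - 12*sqrt(2)*h^2 - 6*h^2 - 36*h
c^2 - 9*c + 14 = (c - 7)*(c - 2)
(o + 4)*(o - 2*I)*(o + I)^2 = o^4 + 4*o^3 + 3*o^2 + 12*o + 2*I*o + 8*I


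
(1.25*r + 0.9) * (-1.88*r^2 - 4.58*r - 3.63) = -2.35*r^3 - 7.417*r^2 - 8.6595*r - 3.267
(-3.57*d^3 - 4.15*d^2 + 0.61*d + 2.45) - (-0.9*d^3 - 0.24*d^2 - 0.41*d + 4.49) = -2.67*d^3 - 3.91*d^2 + 1.02*d - 2.04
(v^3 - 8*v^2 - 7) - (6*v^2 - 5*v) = v^3 - 14*v^2 + 5*v - 7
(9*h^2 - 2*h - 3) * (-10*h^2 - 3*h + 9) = -90*h^4 - 7*h^3 + 117*h^2 - 9*h - 27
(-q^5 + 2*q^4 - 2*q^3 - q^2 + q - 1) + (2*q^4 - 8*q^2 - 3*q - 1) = -q^5 + 4*q^4 - 2*q^3 - 9*q^2 - 2*q - 2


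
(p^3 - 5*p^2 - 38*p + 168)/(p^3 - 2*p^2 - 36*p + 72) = (p^2 - 11*p + 28)/(p^2 - 8*p + 12)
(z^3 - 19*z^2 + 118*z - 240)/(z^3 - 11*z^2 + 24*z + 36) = (z^2 - 13*z + 40)/(z^2 - 5*z - 6)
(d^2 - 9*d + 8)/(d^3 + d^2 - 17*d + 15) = (d - 8)/(d^2 + 2*d - 15)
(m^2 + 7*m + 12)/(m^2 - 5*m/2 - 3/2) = 2*(m^2 + 7*m + 12)/(2*m^2 - 5*m - 3)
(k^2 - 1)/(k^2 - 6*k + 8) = (k^2 - 1)/(k^2 - 6*k + 8)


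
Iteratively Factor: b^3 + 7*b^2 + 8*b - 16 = (b - 1)*(b^2 + 8*b + 16) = (b - 1)*(b + 4)*(b + 4)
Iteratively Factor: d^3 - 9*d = (d + 3)*(d^2 - 3*d) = d*(d + 3)*(d - 3)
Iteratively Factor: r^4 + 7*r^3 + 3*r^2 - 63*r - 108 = (r + 3)*(r^3 + 4*r^2 - 9*r - 36) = (r - 3)*(r + 3)*(r^2 + 7*r + 12) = (r - 3)*(r + 3)^2*(r + 4)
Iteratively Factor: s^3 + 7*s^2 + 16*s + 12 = (s + 2)*(s^2 + 5*s + 6) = (s + 2)^2*(s + 3)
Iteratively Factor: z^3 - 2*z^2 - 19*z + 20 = (z + 4)*(z^2 - 6*z + 5) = (z - 5)*(z + 4)*(z - 1)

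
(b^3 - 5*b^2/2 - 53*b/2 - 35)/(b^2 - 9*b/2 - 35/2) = b + 2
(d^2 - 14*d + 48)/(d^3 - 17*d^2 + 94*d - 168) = (d - 8)/(d^2 - 11*d + 28)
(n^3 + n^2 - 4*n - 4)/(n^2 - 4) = n + 1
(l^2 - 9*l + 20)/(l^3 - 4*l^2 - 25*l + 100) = 1/(l + 5)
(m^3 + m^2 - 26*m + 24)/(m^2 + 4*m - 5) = (m^2 + 2*m - 24)/(m + 5)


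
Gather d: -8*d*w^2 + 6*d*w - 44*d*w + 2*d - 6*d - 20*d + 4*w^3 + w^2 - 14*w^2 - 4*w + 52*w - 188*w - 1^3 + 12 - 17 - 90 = d*(-8*w^2 - 38*w - 24) + 4*w^3 - 13*w^2 - 140*w - 96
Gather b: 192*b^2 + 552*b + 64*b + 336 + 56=192*b^2 + 616*b + 392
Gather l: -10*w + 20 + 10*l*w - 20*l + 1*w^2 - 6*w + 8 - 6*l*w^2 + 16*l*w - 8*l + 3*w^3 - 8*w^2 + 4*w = l*(-6*w^2 + 26*w - 28) + 3*w^3 - 7*w^2 - 12*w + 28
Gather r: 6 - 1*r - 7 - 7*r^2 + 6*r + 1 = -7*r^2 + 5*r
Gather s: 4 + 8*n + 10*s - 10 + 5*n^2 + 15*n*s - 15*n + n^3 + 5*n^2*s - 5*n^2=n^3 - 7*n + s*(5*n^2 + 15*n + 10) - 6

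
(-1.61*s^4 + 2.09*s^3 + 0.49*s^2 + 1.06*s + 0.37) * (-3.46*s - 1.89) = 5.5706*s^5 - 4.1885*s^4 - 5.6455*s^3 - 4.5937*s^2 - 3.2836*s - 0.6993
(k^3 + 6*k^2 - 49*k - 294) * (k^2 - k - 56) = k^5 + 5*k^4 - 111*k^3 - 581*k^2 + 3038*k + 16464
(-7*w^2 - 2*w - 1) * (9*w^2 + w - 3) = -63*w^4 - 25*w^3 + 10*w^2 + 5*w + 3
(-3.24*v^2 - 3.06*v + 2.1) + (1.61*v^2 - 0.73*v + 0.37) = -1.63*v^2 - 3.79*v + 2.47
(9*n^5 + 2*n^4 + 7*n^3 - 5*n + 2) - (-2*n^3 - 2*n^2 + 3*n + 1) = 9*n^5 + 2*n^4 + 9*n^3 + 2*n^2 - 8*n + 1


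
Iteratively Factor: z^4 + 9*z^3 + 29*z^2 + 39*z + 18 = (z + 3)*(z^3 + 6*z^2 + 11*z + 6) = (z + 1)*(z + 3)*(z^2 + 5*z + 6) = (z + 1)*(z + 3)^2*(z + 2)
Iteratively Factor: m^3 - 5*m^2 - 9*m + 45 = (m - 5)*(m^2 - 9) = (m - 5)*(m - 3)*(m + 3)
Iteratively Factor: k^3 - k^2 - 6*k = (k + 2)*(k^2 - 3*k) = k*(k + 2)*(k - 3)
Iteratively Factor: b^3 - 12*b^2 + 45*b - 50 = (b - 2)*(b^2 - 10*b + 25) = (b - 5)*(b - 2)*(b - 5)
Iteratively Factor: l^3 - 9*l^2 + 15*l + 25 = (l + 1)*(l^2 - 10*l + 25) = (l - 5)*(l + 1)*(l - 5)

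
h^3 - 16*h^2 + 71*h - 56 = (h - 8)*(h - 7)*(h - 1)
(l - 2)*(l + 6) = l^2 + 4*l - 12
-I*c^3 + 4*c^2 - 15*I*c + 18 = (c - 3*I)*(c + 6*I)*(-I*c + 1)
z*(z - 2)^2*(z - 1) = z^4 - 5*z^3 + 8*z^2 - 4*z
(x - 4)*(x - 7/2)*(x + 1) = x^3 - 13*x^2/2 + 13*x/2 + 14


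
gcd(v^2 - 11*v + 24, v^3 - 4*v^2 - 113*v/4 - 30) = v - 8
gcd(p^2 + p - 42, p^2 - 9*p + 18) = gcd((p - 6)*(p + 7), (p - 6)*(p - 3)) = p - 6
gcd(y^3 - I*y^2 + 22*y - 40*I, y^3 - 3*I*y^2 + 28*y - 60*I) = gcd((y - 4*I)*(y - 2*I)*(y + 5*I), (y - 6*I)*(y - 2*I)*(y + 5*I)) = y^2 + 3*I*y + 10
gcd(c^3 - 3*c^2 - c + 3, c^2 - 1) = c^2 - 1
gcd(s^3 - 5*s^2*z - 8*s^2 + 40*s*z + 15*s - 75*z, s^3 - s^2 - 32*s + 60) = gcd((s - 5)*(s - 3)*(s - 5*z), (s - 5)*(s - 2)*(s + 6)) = s - 5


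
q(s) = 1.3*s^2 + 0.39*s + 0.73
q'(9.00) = 23.79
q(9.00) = 109.54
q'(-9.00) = -23.01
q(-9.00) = 102.52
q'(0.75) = 2.34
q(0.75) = 1.75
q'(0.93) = 2.81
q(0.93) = 2.22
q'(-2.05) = -4.94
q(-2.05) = 5.39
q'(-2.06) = -4.97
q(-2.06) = 5.44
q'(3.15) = 8.58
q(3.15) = 14.86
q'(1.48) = 4.24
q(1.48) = 4.15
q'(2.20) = 6.11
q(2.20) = 7.88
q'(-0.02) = 0.34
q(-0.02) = 0.72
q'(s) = 2.6*s + 0.39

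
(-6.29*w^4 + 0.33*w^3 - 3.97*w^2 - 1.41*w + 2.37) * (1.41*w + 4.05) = -8.8689*w^5 - 25.0092*w^4 - 4.2612*w^3 - 18.0666*w^2 - 2.3688*w + 9.5985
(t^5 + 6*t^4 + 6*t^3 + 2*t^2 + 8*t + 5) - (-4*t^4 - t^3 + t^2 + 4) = t^5 + 10*t^4 + 7*t^3 + t^2 + 8*t + 1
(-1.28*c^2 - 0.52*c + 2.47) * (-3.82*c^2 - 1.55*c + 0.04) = 4.8896*c^4 + 3.9704*c^3 - 8.6806*c^2 - 3.8493*c + 0.0988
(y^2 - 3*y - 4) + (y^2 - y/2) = 2*y^2 - 7*y/2 - 4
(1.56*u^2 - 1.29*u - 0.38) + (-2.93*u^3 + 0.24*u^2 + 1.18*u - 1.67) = -2.93*u^3 + 1.8*u^2 - 0.11*u - 2.05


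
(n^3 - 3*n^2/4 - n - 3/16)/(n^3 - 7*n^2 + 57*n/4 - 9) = (8*n^2 + 6*n + 1)/(4*(2*n^2 - 11*n + 12))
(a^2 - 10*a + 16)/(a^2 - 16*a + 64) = (a - 2)/(a - 8)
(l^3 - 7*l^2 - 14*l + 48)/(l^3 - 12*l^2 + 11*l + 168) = (l - 2)/(l - 7)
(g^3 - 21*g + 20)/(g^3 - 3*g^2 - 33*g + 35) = (g - 4)/(g - 7)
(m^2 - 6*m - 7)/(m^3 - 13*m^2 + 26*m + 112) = (m + 1)/(m^2 - 6*m - 16)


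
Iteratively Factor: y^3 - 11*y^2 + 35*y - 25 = (y - 1)*(y^2 - 10*y + 25) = (y - 5)*(y - 1)*(y - 5)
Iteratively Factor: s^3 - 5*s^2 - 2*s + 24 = (s - 3)*(s^2 - 2*s - 8) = (s - 4)*(s - 3)*(s + 2)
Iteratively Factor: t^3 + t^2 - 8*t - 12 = (t + 2)*(t^2 - t - 6) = (t + 2)^2*(t - 3)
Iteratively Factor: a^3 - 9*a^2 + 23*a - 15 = (a - 3)*(a^2 - 6*a + 5) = (a - 5)*(a - 3)*(a - 1)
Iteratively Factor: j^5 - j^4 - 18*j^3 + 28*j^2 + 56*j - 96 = (j + 4)*(j^4 - 5*j^3 + 2*j^2 + 20*j - 24) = (j - 2)*(j + 4)*(j^3 - 3*j^2 - 4*j + 12) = (j - 2)^2*(j + 4)*(j^2 - j - 6) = (j - 3)*(j - 2)^2*(j + 4)*(j + 2)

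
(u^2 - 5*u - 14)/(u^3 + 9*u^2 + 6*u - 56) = (u^2 - 5*u - 14)/(u^3 + 9*u^2 + 6*u - 56)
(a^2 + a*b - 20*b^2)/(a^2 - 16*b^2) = (a + 5*b)/(a + 4*b)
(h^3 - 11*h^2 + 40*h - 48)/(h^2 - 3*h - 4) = (h^2 - 7*h + 12)/(h + 1)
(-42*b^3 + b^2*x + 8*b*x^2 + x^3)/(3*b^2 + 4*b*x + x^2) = (-14*b^2 + 5*b*x + x^2)/(b + x)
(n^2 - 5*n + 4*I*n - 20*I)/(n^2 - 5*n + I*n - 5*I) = (n + 4*I)/(n + I)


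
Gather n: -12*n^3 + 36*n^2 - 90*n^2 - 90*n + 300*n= -12*n^3 - 54*n^2 + 210*n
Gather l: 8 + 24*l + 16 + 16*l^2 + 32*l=16*l^2 + 56*l + 24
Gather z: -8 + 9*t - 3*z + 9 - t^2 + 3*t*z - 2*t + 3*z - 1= -t^2 + 3*t*z + 7*t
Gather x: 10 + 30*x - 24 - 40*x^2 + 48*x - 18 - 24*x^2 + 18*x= -64*x^2 + 96*x - 32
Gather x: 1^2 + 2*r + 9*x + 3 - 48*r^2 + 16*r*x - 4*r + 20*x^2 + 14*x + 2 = -48*r^2 - 2*r + 20*x^2 + x*(16*r + 23) + 6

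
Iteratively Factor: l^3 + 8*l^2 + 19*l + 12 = (l + 1)*(l^2 + 7*l + 12) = (l + 1)*(l + 3)*(l + 4)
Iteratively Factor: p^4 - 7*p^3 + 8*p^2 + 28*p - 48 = (p - 2)*(p^3 - 5*p^2 - 2*p + 24) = (p - 2)*(p + 2)*(p^2 - 7*p + 12) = (p - 3)*(p - 2)*(p + 2)*(p - 4)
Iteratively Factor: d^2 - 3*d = (d - 3)*(d)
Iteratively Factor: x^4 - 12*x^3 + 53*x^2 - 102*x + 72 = (x - 2)*(x^3 - 10*x^2 + 33*x - 36) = (x - 4)*(x - 2)*(x^2 - 6*x + 9) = (x - 4)*(x - 3)*(x - 2)*(x - 3)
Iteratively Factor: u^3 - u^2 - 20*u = (u - 5)*(u^2 + 4*u) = u*(u - 5)*(u + 4)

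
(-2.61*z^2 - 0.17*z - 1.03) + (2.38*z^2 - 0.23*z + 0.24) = -0.23*z^2 - 0.4*z - 0.79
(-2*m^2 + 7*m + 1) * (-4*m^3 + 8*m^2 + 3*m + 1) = 8*m^5 - 44*m^4 + 46*m^3 + 27*m^2 + 10*m + 1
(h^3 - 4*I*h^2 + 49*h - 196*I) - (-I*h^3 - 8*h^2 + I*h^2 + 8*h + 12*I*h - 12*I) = h^3 + I*h^3 + 8*h^2 - 5*I*h^2 + 41*h - 12*I*h - 184*I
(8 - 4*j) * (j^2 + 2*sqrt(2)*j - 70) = -4*j^3 - 8*sqrt(2)*j^2 + 8*j^2 + 16*sqrt(2)*j + 280*j - 560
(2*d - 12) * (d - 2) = 2*d^2 - 16*d + 24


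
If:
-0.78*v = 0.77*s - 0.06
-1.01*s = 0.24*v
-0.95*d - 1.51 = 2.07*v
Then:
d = -1.81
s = -0.02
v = 0.10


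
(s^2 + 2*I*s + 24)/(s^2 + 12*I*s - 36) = (s - 4*I)/(s + 6*I)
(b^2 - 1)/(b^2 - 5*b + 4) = (b + 1)/(b - 4)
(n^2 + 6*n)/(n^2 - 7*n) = (n + 6)/(n - 7)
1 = 1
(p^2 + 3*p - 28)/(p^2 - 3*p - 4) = (p + 7)/(p + 1)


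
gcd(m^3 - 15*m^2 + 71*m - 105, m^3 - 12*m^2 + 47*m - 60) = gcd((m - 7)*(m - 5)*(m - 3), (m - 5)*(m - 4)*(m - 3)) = m^2 - 8*m + 15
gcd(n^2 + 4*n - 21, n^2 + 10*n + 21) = n + 7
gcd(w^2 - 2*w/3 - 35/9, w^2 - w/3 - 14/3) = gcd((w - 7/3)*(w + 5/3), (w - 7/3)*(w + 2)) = w - 7/3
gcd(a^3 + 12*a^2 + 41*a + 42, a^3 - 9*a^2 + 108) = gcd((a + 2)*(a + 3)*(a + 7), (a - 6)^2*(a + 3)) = a + 3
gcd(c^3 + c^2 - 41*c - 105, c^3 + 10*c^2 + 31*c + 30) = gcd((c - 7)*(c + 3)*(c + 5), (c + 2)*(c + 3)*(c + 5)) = c^2 + 8*c + 15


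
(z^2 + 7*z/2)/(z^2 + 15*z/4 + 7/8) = 4*z/(4*z + 1)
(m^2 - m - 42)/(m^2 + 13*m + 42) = (m - 7)/(m + 7)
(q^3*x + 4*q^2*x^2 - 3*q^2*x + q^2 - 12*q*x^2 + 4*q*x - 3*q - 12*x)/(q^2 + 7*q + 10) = (q^3*x + 4*q^2*x^2 - 3*q^2*x + q^2 - 12*q*x^2 + 4*q*x - 3*q - 12*x)/(q^2 + 7*q + 10)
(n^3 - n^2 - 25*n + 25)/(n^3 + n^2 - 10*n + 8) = (n^2 - 25)/(n^2 + 2*n - 8)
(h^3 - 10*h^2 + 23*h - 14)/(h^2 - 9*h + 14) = h - 1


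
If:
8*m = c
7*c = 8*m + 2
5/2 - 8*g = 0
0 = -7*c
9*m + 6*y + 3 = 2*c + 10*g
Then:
No Solution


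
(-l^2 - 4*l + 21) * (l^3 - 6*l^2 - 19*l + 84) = -l^5 + 2*l^4 + 64*l^3 - 134*l^2 - 735*l + 1764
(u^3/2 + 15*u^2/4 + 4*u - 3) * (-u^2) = -u^5/2 - 15*u^4/4 - 4*u^3 + 3*u^2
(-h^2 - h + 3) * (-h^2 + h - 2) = h^4 - 2*h^2 + 5*h - 6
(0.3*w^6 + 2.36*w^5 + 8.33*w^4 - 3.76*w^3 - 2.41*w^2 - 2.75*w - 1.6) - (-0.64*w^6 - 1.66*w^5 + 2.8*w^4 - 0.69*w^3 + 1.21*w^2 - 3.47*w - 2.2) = 0.94*w^6 + 4.02*w^5 + 5.53*w^4 - 3.07*w^3 - 3.62*w^2 + 0.72*w + 0.6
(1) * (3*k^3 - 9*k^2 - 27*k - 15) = 3*k^3 - 9*k^2 - 27*k - 15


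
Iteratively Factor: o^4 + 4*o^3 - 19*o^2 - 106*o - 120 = (o + 2)*(o^3 + 2*o^2 - 23*o - 60) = (o - 5)*(o + 2)*(o^2 + 7*o + 12) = (o - 5)*(o + 2)*(o + 4)*(o + 3)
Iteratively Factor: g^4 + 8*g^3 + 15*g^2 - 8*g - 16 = (g + 1)*(g^3 + 7*g^2 + 8*g - 16) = (g - 1)*(g + 1)*(g^2 + 8*g + 16) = (g - 1)*(g + 1)*(g + 4)*(g + 4)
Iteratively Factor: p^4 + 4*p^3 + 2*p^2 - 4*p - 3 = (p + 3)*(p^3 + p^2 - p - 1) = (p - 1)*(p + 3)*(p^2 + 2*p + 1) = (p - 1)*(p + 1)*(p + 3)*(p + 1)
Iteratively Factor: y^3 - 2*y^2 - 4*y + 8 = (y - 2)*(y^2 - 4) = (y - 2)*(y + 2)*(y - 2)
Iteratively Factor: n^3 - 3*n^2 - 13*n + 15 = (n - 5)*(n^2 + 2*n - 3) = (n - 5)*(n - 1)*(n + 3)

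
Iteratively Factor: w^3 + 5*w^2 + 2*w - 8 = (w + 4)*(w^2 + w - 2) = (w - 1)*(w + 4)*(w + 2)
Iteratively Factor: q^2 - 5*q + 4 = (q - 1)*(q - 4)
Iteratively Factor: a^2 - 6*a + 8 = (a - 2)*(a - 4)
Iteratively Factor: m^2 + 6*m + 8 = (m + 4)*(m + 2)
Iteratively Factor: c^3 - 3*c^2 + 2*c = (c - 1)*(c^2 - 2*c) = c*(c - 1)*(c - 2)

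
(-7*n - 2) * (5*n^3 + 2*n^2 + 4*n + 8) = -35*n^4 - 24*n^3 - 32*n^2 - 64*n - 16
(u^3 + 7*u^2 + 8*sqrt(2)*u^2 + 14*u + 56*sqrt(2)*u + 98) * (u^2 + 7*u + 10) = u^5 + 8*sqrt(2)*u^4 + 14*u^4 + 73*u^3 + 112*sqrt(2)*u^3 + 266*u^2 + 472*sqrt(2)*u^2 + 560*sqrt(2)*u + 826*u + 980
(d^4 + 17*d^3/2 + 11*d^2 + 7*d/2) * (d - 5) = d^5 + 7*d^4/2 - 63*d^3/2 - 103*d^2/2 - 35*d/2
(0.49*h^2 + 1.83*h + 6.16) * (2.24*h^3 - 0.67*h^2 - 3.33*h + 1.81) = 1.0976*h^5 + 3.7709*h^4 + 10.9406*h^3 - 9.3342*h^2 - 17.2005*h + 11.1496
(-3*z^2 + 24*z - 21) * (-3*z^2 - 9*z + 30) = 9*z^4 - 45*z^3 - 243*z^2 + 909*z - 630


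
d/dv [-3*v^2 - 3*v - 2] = -6*v - 3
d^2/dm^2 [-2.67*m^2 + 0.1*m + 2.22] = -5.34000000000000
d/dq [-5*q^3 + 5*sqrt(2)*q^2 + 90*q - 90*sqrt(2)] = -15*q^2 + 10*sqrt(2)*q + 90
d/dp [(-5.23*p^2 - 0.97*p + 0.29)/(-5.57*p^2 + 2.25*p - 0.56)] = (-17.1704*p^2 + 9.0882*p - 0.1093)/(31.0249*p^4 - 25.065*p^3 + 11.3009*p^2 - 2.52*p + 0.3136)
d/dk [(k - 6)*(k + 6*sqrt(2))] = 2*k - 6 + 6*sqrt(2)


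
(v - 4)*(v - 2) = v^2 - 6*v + 8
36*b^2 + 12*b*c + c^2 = (6*b + c)^2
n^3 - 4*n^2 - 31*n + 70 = (n - 7)*(n - 2)*(n + 5)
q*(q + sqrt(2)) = q^2 + sqrt(2)*q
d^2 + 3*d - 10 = (d - 2)*(d + 5)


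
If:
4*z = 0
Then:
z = 0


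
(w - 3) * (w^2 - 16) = w^3 - 3*w^2 - 16*w + 48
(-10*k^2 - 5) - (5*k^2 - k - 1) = -15*k^2 + k - 4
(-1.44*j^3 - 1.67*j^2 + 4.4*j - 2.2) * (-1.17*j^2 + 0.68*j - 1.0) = 1.6848*j^5 + 0.9747*j^4 - 4.8436*j^3 + 7.236*j^2 - 5.896*j + 2.2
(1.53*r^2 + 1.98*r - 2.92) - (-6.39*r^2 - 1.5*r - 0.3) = 7.92*r^2 + 3.48*r - 2.62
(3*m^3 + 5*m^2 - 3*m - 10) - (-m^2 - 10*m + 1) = 3*m^3 + 6*m^2 + 7*m - 11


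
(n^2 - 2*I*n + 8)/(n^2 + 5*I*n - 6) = (n - 4*I)/(n + 3*I)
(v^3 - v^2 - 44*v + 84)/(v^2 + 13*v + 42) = (v^2 - 8*v + 12)/(v + 6)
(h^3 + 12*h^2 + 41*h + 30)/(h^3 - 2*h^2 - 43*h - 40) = (h + 6)/(h - 8)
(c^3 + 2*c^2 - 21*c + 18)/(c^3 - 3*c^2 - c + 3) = (c + 6)/(c + 1)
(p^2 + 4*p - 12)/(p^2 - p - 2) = (p + 6)/(p + 1)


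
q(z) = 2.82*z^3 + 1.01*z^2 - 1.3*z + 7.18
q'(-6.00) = 291.14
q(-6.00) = -557.78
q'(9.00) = 702.14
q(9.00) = 2133.07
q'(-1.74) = 20.80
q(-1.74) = -2.36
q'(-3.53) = 96.99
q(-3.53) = -99.69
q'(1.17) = 12.64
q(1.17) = 11.56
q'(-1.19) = 8.28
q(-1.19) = 5.41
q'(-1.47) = 14.01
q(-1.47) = 2.32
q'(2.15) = 42.15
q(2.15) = 37.08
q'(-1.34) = 11.18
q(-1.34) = 3.95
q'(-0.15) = -1.41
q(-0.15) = 7.39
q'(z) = 8.46*z^2 + 2.02*z - 1.3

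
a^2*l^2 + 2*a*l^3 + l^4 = l^2*(a + l)^2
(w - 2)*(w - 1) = w^2 - 3*w + 2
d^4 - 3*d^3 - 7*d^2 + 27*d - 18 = (d - 3)*(d - 2)*(d - 1)*(d + 3)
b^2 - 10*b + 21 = (b - 7)*(b - 3)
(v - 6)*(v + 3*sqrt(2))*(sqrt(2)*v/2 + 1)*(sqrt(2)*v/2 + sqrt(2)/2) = v^4/2 - 5*v^3/2 + 2*sqrt(2)*v^3 - 10*sqrt(2)*v^2 - 12*sqrt(2)*v - 15*v - 18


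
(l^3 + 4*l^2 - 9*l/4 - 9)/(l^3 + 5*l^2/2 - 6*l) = (l + 3/2)/l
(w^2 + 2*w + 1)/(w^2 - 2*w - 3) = (w + 1)/(w - 3)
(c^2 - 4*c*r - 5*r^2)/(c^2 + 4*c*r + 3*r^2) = (c - 5*r)/(c + 3*r)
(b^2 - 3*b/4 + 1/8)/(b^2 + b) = (8*b^2 - 6*b + 1)/(8*b*(b + 1))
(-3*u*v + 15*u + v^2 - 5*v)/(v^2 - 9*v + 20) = (-3*u + v)/(v - 4)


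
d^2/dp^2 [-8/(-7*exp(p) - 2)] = (392*exp(p) - 112)*exp(p)/(7*exp(p) + 2)^3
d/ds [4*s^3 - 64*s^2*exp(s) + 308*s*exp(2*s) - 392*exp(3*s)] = -64*s^2*exp(s) + 12*s^2 + 616*s*exp(2*s) - 128*s*exp(s) - 1176*exp(3*s) + 308*exp(2*s)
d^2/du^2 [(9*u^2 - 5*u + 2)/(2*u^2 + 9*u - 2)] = 4*(-91*u^3 + 66*u^2 + 24*u + 58)/(8*u^6 + 108*u^5 + 462*u^4 + 513*u^3 - 462*u^2 + 108*u - 8)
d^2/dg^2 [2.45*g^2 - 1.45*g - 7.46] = 4.90000000000000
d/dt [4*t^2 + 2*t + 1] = 8*t + 2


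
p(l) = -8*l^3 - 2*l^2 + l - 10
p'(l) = -24*l^2 - 4*l + 1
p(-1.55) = 13.44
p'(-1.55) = -50.46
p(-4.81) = 829.19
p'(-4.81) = -535.03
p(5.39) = -1315.44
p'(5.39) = -717.81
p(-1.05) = -3.99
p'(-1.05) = -21.26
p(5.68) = -1534.85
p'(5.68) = -796.02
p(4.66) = -858.33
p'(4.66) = -538.81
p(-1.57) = 14.46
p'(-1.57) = -51.88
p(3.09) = -262.04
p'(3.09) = -240.51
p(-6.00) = 1640.00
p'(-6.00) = -839.00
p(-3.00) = 185.00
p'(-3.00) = -203.00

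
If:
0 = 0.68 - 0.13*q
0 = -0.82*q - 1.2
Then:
No Solution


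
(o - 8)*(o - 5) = o^2 - 13*o + 40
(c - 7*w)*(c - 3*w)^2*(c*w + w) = c^4*w - 13*c^3*w^2 + c^3*w + 51*c^2*w^3 - 13*c^2*w^2 - 63*c*w^4 + 51*c*w^3 - 63*w^4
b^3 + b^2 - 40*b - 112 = (b - 7)*(b + 4)^2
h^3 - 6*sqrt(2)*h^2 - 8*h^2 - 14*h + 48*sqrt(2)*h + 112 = (h - 8)*(h - 7*sqrt(2))*(h + sqrt(2))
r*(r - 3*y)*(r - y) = r^3 - 4*r^2*y + 3*r*y^2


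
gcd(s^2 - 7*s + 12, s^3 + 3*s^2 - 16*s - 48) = s - 4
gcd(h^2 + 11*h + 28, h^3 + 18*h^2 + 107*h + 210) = h + 7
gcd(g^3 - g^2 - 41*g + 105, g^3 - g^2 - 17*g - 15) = g - 5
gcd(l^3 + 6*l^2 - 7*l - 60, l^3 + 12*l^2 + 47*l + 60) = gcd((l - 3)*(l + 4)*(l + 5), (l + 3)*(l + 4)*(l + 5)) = l^2 + 9*l + 20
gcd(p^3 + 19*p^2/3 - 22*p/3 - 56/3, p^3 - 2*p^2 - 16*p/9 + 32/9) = p^2 - 2*p/3 - 8/3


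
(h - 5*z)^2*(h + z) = h^3 - 9*h^2*z + 15*h*z^2 + 25*z^3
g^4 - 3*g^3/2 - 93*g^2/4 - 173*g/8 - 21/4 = (g - 6)*(g + 1/2)^2*(g + 7/2)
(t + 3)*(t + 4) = t^2 + 7*t + 12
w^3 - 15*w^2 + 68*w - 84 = (w - 7)*(w - 6)*(w - 2)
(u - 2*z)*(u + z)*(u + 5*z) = u^3 + 4*u^2*z - 7*u*z^2 - 10*z^3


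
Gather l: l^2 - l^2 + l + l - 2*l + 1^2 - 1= 0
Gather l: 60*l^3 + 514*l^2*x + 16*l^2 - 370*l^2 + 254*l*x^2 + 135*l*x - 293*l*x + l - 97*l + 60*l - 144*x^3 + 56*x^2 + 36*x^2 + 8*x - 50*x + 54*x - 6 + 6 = 60*l^3 + l^2*(514*x - 354) + l*(254*x^2 - 158*x - 36) - 144*x^3 + 92*x^2 + 12*x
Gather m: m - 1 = m - 1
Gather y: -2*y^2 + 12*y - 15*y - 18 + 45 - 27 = -2*y^2 - 3*y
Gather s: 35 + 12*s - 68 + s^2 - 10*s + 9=s^2 + 2*s - 24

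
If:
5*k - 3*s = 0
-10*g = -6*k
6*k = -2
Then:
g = -1/5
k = -1/3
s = -5/9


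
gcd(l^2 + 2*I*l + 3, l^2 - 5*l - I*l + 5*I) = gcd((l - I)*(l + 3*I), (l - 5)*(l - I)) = l - I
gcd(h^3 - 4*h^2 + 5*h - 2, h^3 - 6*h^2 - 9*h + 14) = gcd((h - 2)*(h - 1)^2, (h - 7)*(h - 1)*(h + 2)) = h - 1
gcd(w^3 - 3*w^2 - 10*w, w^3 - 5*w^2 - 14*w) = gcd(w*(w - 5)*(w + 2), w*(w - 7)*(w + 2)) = w^2 + 2*w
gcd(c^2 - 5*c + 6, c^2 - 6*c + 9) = c - 3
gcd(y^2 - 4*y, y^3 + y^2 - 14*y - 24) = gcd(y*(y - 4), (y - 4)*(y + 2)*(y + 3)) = y - 4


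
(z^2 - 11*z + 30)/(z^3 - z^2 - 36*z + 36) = (z - 5)/(z^2 + 5*z - 6)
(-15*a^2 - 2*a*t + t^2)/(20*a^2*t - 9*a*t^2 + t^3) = (3*a + t)/(t*(-4*a + t))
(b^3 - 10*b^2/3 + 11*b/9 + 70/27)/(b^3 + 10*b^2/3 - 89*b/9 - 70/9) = (b - 5/3)/(b + 5)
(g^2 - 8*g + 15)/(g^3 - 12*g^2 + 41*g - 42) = (g - 5)/(g^2 - 9*g + 14)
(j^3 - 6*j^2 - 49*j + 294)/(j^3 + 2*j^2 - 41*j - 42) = (j - 7)/(j + 1)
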